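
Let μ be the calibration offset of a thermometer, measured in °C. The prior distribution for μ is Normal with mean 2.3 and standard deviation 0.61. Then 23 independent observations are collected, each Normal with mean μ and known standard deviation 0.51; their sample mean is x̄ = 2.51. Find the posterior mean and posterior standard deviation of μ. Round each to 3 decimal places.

Posterior mean ≈ 2.504; posterior SD ≈ 0.105

With known σ, the Normal prior is conjugate. Weight on the data is w = (n/σ²)/(n/σ² + 1/τ₀²) = 88.4275/(88.4275+2.68745) = 0.97050.
Posterior mean = w·x̄ + (1−w)·μ₀ = 0.97050·2.51 + 0.029495·2.3 = 2.504. Posterior variance = 1/(88.4275+2.68745) = 0.0109751, so SD = 0.105.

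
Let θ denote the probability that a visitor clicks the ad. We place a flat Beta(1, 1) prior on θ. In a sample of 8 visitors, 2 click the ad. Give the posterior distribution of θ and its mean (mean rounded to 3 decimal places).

Observing 2 successes and 6 failures updates Beta(1, 1) by adding the success and failure counts to the two shape parameters: α = 1+2 = 3, β = 1+6 = 7.
E[θ | data] = 3/(3+7) = 0.300.

Posterior: Beta(3, 7); mean ≈ 0.300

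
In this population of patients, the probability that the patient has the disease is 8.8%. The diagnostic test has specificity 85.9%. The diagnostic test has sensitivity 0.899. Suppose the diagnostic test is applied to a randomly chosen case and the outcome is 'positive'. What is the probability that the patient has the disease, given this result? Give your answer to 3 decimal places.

P(H | E) ≈ 0.381

Write H for 'the patient has the disease'. Prior odds H:¬H = 0.088/0.912 = 0.096491. For the 'positive' outcome, the likelihood ratio is 0.899/0.141 = 6.3759.
Posterior odds = 0.096491 × 6.3759 = 0.61522, so P(H|E) = 0.61522/(1+0.61522) = 0.381.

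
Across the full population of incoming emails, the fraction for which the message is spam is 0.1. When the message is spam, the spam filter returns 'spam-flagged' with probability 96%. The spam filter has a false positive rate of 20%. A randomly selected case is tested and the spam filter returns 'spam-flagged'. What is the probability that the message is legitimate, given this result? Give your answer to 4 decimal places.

Let H be the event that the message is spam. P(H) = 0.1, so P(¬H) = 0.9. With E the 'spam-flagged' result, P(E|H) = 0.96 and P(E|¬H) = 0.2.
P(E) = 0.96·0.1 + 0.2·0.9 = 0.096000 + 0.18000 = 0.27600.
By Bayes' theorem, P(H|E) = 0.096000 / 0.27600 = 0.3478. Hence P(¬H|E) = 1 − 0.3478 = 0.6522.

P(¬H | E) ≈ 0.6522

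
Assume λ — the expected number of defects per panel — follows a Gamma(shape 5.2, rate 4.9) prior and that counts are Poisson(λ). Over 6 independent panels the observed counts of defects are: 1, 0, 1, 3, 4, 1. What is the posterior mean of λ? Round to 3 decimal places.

Posterior mean ≈ 1.394

Total count ∑xᵢ = 10 over n = 6 panels.
Gamma is conjugate to the Poisson likelihood: posterior is Gamma(shape = 5.2+10 = 15.2, rate = 4.9+6 = 10.9).
E[λ | data] = 15.2/10.9 = 1.394.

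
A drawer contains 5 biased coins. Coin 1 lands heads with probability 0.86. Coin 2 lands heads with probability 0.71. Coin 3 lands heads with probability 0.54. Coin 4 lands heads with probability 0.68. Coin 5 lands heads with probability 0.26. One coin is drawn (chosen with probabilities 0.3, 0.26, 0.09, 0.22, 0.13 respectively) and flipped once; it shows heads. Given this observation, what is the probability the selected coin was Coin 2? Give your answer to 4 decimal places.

Tabulate prior·likelihood by source: [1] prior 0.3, lik 0.86, product 0.2580; [2] prior 0.26, lik 0.71, product 0.1846; [3] prior 0.09, lik 0.54, product 0.04860; [4] prior 0.22, lik 0.68, product 0.1496; [5] prior 0.13, lik 0.26, product 0.03380.
Normalizing constant = 0.67460; the posterior for Coin 2 is its product over the sum, 0.1846/0.67460 = 0.2736.

Posterior probability ≈ 0.2736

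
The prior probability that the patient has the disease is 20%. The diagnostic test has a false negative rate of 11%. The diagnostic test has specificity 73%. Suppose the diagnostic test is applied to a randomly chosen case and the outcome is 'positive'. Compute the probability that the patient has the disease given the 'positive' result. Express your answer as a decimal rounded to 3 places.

Let H be the event that the patient has the disease. P(H) = 0.2, so P(¬H) = 0.8. With E the 'positive' result, P(E|H) = 0.89 and P(E|¬H) = 0.27.
P(E) = 0.89·0.2 + 0.27·0.8 = 0.17800 + 0.21600 = 0.39400.
By Bayes' theorem, P(H|E) = 0.17800 / 0.39400 = 0.452.

P(H | E) ≈ 0.452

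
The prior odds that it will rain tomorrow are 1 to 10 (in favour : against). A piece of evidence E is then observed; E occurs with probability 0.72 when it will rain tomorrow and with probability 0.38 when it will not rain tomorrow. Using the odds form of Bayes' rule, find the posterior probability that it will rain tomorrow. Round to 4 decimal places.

Prior odds = 1/10 = 0.10000. In log-odds, ln(0.10000) = -2.3026.
Add log likelihood ratio: ln(1.8947) = 0.63908.
Posterior log-odds = -1.6635, so posterior odds = exp(-1.6635) = 0.18947. Converting, P(H|E) = 0.18947/1.1895 = 0.1593.

Posterior probability ≈ 0.1593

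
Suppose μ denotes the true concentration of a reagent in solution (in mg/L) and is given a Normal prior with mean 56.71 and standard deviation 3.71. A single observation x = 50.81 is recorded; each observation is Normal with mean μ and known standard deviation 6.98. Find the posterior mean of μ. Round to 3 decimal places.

With known σ, the Normal prior is conjugate. Weight on the data is w = (n/σ²)/(n/σ² + 1/τ₀²) = 0.0205253/(0.0205253+0.0726528) = 0.22028.
Posterior mean = w·x̄ + (1−w)·μ₀ = 0.22028·50.81 + 0.77972·56.71 = 55.410.

Posterior mean ≈ 55.410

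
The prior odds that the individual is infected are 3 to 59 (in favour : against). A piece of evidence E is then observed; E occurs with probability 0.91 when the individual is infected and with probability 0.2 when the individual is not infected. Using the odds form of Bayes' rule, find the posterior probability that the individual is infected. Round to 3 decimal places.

Posterior probability ≈ 0.188

Prior odds = 3/59 = 0.050847.
Likelihood ratio for E = 0.91/0.2 = 4.5500.
Posterior odds = prior odds × LR = 0.23136.
Posterior probability = odds/(1+odds) = 0.23136/1.2314 = 0.188.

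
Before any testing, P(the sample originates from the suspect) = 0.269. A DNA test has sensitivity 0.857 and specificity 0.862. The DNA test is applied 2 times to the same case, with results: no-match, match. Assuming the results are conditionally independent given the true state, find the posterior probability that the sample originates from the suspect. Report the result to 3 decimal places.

Posterior P(H) ≈ 0.275

Let H be the event that the sample originates from the suspect; start with P(H) = 0.269. P('match'|H) = 0.857, P('match'|¬H) = 0.138.
Update on result 1 ('no-match'): P(H) ← 0.143·0.2690 / (0.143·0.2690 + 0.862·0.7310) = 0.038467/0.66859 = 0.0575.
Update on result 2 ('match'): P(H) ← 0.857·0.0575 / (0.857·0.0575 + 0.138·0.9425) = 0.049307/0.17937 = 0.2749.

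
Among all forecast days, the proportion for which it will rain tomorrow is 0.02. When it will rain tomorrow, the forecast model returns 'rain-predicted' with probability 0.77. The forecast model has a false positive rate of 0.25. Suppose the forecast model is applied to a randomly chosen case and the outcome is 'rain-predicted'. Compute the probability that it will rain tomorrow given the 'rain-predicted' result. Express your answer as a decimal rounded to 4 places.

P(H | E) ≈ 0.0591

Write H for 'it will rain tomorrow'. Prior odds H:¬H = 0.02/0.98 = 0.020408. For the 'rain-predicted' outcome, the likelihood ratio is 0.77/0.25 = 3.0800.
Posterior odds = 0.020408 × 3.0800 = 0.062857, so P(H|E) = 0.062857/(1+0.062857) = 0.0591.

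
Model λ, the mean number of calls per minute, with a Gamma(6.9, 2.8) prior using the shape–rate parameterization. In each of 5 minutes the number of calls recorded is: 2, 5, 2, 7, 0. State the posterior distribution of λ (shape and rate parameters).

Posterior: Gamma(shape=22.9, rate=7.8)

Total count ∑xᵢ = 16 over n = 5 minutes.
Gamma is conjugate to the Poisson likelihood: posterior is Gamma(shape = 6.9+16 = 22.9, rate = 2.8+5 = 7.8).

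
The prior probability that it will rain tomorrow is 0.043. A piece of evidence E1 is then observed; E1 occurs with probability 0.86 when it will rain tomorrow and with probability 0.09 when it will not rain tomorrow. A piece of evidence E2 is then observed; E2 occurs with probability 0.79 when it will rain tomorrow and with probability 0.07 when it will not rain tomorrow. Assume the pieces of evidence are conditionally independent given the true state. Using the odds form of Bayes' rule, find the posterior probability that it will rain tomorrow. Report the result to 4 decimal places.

Posterior probability ≈ 0.8289

Prior odds = 0.043/(1−0.043) = 0.044932. In log-odds, ln(0.044932) = -3.1026.
Add log likelihood ratios: ln(9.5556) + ln(11.286) = 4.6807.
Posterior log-odds = 1.5781, so posterior odds = exp(1.5781) = 4.8455. Converting, P(H|E) = 4.8455/5.8455 = 0.8289.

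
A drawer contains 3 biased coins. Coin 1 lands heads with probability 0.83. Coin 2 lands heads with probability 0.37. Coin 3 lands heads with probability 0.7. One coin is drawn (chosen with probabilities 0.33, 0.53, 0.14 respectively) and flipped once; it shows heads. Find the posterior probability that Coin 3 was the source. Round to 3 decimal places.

P(heads|C1) = 0.83; P(heads|C2) = 0.37; P(heads|C3) = 0.7.
Prior × likelihood for each source: 0.33·0.83=0.2739, 0.53·0.37=0.1961, 0.14·0.7=0.09800. Summing gives P(heads) = 0.56800.
P(Coin 3 | heads) = 0.09800 / 0.56800 = 0.173.

Posterior probability ≈ 0.173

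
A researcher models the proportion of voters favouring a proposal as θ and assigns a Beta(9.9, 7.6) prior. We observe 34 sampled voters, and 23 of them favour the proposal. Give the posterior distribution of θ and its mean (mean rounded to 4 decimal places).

Observing 23 successes and 11 failures updates Beta(9.9, 7.6) by adding the success and failure counts to the two shape parameters: α = 9.9+23 = 32.9, β = 7.6+11 = 18.6.
E[θ | data] = 32.9/(32.9+18.6) = 0.6388.

Posterior: Beta(32.9, 18.6); mean ≈ 0.6388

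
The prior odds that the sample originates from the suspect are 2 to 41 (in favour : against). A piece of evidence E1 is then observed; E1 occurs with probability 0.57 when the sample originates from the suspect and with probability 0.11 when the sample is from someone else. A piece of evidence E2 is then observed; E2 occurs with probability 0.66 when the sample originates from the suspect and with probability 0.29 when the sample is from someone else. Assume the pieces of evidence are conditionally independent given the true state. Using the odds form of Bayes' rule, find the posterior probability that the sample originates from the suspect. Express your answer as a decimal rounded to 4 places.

Prior odds = 2/41 = 0.048780.
Likelihood ratio for E1 = 0.57/0.11 = 5.1818.
Likelihood ratio for E2 = 0.66/0.29 = 2.2759.
Posterior odds = prior odds × LR₁ × LR₂ = 0.57527.
Posterior probability = odds/(1+odds) = 0.57527/1.5753 = 0.3652.

Posterior probability ≈ 0.3652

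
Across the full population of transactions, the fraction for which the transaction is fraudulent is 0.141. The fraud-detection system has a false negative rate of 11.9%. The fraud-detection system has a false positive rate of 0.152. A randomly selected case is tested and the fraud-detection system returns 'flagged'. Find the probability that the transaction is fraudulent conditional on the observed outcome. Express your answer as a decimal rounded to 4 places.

Let H be the event that the transaction is fraudulent. P(H) = 0.141, so P(¬H) = 0.859. With E the 'flagged' result, P(E|H) = 0.881 and P(E|¬H) = 0.152.
P(E) = 0.881·0.141 + 0.152·0.859 = 0.12422 + 0.13057 = 0.25479.
By Bayes' theorem, P(H|E) = 0.12422 / 0.25479 = 0.4875.

P(H | E) ≈ 0.4875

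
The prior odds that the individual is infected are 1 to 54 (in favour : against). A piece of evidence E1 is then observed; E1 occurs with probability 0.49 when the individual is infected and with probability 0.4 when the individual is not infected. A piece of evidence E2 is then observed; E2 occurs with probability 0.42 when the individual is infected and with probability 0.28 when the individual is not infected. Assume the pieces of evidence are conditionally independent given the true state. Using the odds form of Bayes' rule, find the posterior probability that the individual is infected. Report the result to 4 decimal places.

Prior odds = 1/54 = 0.018519.
Likelihood ratio for E1 = 0.49/0.4 = 1.2250.
Likelihood ratio for E2 = 0.42/0.28 = 1.5000.
Posterior odds = prior odds × LR₁ × LR₂ = 0.034028.
Posterior probability = odds/(1+odds) = 0.034028/1.0340 = 0.0329.

Posterior probability ≈ 0.0329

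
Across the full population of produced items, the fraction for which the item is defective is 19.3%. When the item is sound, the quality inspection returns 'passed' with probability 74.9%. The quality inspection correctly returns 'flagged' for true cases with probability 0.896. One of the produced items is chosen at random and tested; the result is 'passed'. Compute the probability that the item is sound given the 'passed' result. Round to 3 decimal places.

P(¬H | E) ≈ 0.968

Write H for 'the item is defective'. Prior odds H:¬H = 0.193/0.807 = 0.23916. For the 'passed' outcome, the likelihood ratio is 0.104/0.749 = 0.13885.
Posterior odds = 0.23916 × 0.13885 = 0.033207, so P(H|E) = 0.033207/(1+0.033207) = 0.032. Then P(¬H|E) = 1 − 0.032 = 0.968.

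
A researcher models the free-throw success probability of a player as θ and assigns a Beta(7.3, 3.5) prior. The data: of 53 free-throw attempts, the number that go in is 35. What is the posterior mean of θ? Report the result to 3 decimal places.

Observing 35 successes and 18 failures updates Beta(7.3, 3.5) by adding the success and failure counts to the two shape parameters: α = 7.3+35 = 42.3, β = 3.5+18 = 21.5.
Posterior mean = α/(α+β) = 42.3/63.8 = 0.663.

Posterior mean ≈ 0.663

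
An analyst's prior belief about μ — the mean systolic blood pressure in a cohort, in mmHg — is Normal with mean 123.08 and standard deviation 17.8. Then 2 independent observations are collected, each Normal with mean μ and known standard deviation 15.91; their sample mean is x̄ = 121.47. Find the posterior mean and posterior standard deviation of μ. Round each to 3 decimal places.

With known σ, the Normal prior is conjugate. Weight on the data is w = (n/σ²)/(n/σ² + 1/τ₀²) = 0.00790114/(0.00790114+0.00315617) = 0.71456.
Posterior mean = w·x̄ + (1−w)·μ₀ = 0.71456·121.47 + 0.28544·123.08 = 121.930. Posterior variance = 1/(0.00790114+0.00315617) = 90.4380, so SD = 9.510.

Posterior mean ≈ 121.930; posterior SD ≈ 9.510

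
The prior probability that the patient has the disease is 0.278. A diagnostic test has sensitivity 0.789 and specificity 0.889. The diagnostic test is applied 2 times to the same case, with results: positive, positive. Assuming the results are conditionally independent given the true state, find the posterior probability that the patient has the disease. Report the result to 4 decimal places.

Posterior P(H) ≈ 0.9511

Let H be the event that the patient has the disease; start with P(H) = 0.278. P('positive'|H) = 0.789, P('positive'|¬H) = 0.111.
Update on result 1 ('positive'): P(H) ← 0.789·0.2780 / (0.789·0.2780 + 0.111·0.7220) = 0.21934/0.29948 = 0.7324.
Update on result 2 ('positive'): P(H) ← 0.789·0.7324 / (0.789·0.7324 + 0.111·0.2676) = 0.57786/0.60757 = 0.9511.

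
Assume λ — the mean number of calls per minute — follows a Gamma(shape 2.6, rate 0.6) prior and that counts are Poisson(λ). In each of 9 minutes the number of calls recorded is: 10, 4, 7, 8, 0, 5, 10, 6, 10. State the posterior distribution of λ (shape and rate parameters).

Total count ∑xᵢ = 60 over n = 9 minutes.
Gamma is conjugate to the Poisson likelihood: posterior is Gamma(shape = 2.6+60 = 62.6, rate = 0.6+9 = 9.6).

Posterior: Gamma(shape=62.6, rate=9.6)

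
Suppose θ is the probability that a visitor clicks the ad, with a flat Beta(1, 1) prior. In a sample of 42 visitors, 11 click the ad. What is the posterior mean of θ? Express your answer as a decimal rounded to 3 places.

Observing 11 successes and 31 failures updates Beta(1, 1) by adding the success and failure counts to the two shape parameters: α = 1+11 = 12, β = 1+31 = 32.
Posterior mean = α/(α+β) = 12/44 = 0.273.

Posterior mean ≈ 0.273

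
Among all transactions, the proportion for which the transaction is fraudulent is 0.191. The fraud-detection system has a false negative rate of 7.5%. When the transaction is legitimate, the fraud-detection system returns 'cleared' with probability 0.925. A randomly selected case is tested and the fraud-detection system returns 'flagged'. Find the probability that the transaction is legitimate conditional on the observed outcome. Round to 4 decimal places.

Write H for 'the transaction is fraudulent'. Prior odds H:¬H = 0.191/0.809 = 0.23609. For the 'flagged' outcome, the likelihood ratio is 0.925/0.075 = 12.333.
Posterior odds = 0.23609 × 12.333 = 2.9118, so P(H|E) = 2.9118/(1+2.9118) = 0.7444. Then P(¬H|E) = 1 − 0.7444 = 0.2556.

P(¬H | E) ≈ 0.2556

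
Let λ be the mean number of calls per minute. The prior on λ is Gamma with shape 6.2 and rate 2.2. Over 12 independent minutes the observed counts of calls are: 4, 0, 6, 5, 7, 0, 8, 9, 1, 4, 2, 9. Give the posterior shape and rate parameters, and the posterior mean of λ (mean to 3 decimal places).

The Poisson likelihood adds the total count to the shape and the number of exposure periods to the rate. Here ∑xᵢ = 55 and n = 12, so shape 6.2→61.2 and rate 2.2→14.2.
Posterior mean = shape/rate = 61.2/14.2 = 4.310.

Posterior: Gamma(shape=61.2, rate=14.2); mean ≈ 4.310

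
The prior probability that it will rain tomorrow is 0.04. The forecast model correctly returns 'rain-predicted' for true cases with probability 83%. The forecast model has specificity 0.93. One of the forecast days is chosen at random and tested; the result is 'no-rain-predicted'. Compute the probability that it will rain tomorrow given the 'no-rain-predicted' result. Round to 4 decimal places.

P(H | E) ≈ 0.0076

Let H be the event that it will rain tomorrow. P(H) = 0.04, so P(¬H) = 0.96. With E the 'no-rain-predicted' result, P(E|H) = 0.17 and P(E|¬H) = 0.93.
P(E) = 0.17·0.04 + 0.93·0.96 = 0.0068000 + 0.89280 = 0.89960.
By Bayes' theorem, P(H|E) = 0.0068000 / 0.89960 = 0.0076.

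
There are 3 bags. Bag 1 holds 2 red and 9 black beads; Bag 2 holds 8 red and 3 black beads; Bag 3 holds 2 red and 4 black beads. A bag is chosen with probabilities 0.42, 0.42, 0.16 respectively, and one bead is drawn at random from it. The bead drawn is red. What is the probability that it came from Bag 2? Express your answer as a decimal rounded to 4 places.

Tabulate prior·likelihood by source: [1] prior 0.42, lik 0.1818, product 0.07636; [2] prior 0.42, lik 0.7273, product 0.3055; [3] prior 0.16, lik 0.3333, product 0.05333.
Normalizing constant = 0.43515; the posterior for Bag 2 is its product over the sum, 0.3055/0.43515 = 0.7019.

Posterior probability ≈ 0.7019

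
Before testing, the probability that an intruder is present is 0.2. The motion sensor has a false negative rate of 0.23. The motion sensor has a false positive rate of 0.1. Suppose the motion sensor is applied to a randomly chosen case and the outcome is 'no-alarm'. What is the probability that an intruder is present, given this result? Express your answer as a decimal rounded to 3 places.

Let H be the event that an intruder is present. P(H) = 0.2, so P(¬H) = 0.8. With E the 'no-alarm' result, P(E|H) = 0.23 and P(E|¬H) = 0.9.
P(E) = 0.23·0.2 + 0.9·0.8 = 0.046000 + 0.72000 = 0.76600.
By Bayes' theorem, P(H|E) = 0.046000 / 0.76600 = 0.060.

P(H | E) ≈ 0.060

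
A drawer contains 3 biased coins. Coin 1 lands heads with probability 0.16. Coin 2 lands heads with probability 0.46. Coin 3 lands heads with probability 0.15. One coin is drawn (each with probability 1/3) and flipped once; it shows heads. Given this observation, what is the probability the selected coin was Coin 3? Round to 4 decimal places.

Tabulate prior·likelihood by source: [1] prior 0.333333, lik 0.16, product 0.05333; [2] prior 0.333333, lik 0.46, product 0.1533; [3] prior 0.333333, lik 0.15, product 0.05000.
Normalizing constant = 0.25667; the posterior for Coin 3 is its product over the sum, 0.05000/0.25667 = 0.1948.

Posterior probability ≈ 0.1948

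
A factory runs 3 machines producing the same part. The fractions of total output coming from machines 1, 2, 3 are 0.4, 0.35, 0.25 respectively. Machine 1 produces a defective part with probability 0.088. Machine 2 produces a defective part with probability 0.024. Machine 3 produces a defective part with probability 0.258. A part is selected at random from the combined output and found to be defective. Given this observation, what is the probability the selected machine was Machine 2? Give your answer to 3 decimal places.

Posterior probability ≈ 0.078

Tabulate prior·likelihood by source: [1] prior 0.4, lik 0.088, product 0.03520; [2] prior 0.35, lik 0.024, product 0.008400; [3] prior 0.25, lik 0.258, product 0.06450.
Normalizing constant = 0.10810; the posterior for Machine 2 is its product over the sum, 0.008400/0.10810 = 0.078.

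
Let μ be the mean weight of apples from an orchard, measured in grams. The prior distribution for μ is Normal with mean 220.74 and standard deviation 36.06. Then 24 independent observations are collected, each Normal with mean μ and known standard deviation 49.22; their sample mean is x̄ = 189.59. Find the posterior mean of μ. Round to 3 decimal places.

Posterior mean ≈ 191.834

Prior precision 1/τ₀² = 1/36.06² = 0.00076904; data precision n/σ² = 24/49.22² = 0.00990668.
Posterior precision = 0.00076904 + 0.00990668 = 0.0106757.
Posterior mean = (0.00076904·220.74 + 0.00990668·189.59) / 0.0106757 = 191.834.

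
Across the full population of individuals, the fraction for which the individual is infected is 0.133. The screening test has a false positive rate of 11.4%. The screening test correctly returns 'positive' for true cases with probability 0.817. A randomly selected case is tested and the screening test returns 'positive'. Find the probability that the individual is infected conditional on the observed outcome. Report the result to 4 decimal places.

Write H for 'the individual is infected'. Prior odds H:¬H = 0.133/0.867 = 0.15340. For the 'positive' outcome, the likelihood ratio is 0.817/0.114 = 7.1667.
Posterior odds = 0.15340 × 7.1667 = 1.0994, so P(H|E) = 1.0994/(1+1.0994) = 0.5237.

P(H | E) ≈ 0.5237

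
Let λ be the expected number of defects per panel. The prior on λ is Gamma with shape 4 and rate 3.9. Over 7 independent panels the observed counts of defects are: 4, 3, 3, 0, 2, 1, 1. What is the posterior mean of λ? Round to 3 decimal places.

Posterior mean ≈ 1.651

The Poisson likelihood adds the total count to the shape and the number of exposure periods to the rate. Here ∑xᵢ = 14 and n = 7, so shape 4→18 and rate 3.9→10.9.
E[λ | data] = 18/10.9 = 1.651.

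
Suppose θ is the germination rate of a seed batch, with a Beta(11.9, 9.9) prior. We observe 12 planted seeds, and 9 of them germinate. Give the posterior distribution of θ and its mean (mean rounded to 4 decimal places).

Posterior: Beta(20.9, 12.9); mean ≈ 0.6183

Observing 9 successes and 3 failures updates Beta(11.9, 9.9) by adding the success and failure counts to the two shape parameters: α = 11.9+9 = 20.9, β = 9.9+3 = 12.9.
E[θ | data] = 20.9/(20.9+12.9) = 0.6183.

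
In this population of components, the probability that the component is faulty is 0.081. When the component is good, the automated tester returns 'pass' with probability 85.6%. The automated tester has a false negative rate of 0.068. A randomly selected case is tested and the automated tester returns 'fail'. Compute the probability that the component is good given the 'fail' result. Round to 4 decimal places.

Let H be the event that the component is faulty. P(H) = 0.081, so P(¬H) = 0.919. With E the 'fail' result, P(E|H) = 0.932 and P(E|¬H) = 0.144.
P(E) = 0.932·0.081 + 0.144·0.919 = 0.075492 + 0.13234 = 0.20783.
By Bayes' theorem, P(H|E) = 0.075492 / 0.20783 = 0.3632. Hence P(¬H|E) = 1 − 0.3632 = 0.6368.

P(¬H | E) ≈ 0.6368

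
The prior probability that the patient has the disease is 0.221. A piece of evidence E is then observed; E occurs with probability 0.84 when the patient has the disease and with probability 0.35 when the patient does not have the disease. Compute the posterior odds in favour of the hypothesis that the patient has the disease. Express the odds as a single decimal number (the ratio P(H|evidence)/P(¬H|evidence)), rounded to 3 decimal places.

Prior odds = 0.221/(1−0.221) = 0.28370. In log-odds, ln(0.28370) = -1.2598.
Add log likelihood ratio: ln(2.4000) = 0.87547.
Posterior log-odds = -0.38438, so posterior odds = exp(-0.38438) = 0.68087.

Posterior odds ≈ 0.681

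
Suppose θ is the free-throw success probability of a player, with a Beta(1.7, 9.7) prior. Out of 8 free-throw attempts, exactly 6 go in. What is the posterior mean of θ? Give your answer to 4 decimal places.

Posterior mean ≈ 0.3969

The binomial likelihood is conjugate to the Beta prior: with 6 successes and 2 failures, the posterior is Beta(1.7+6, 9.7+2) = Beta(7.7, 11.7).
Posterior mean = α/(α+β) = 7.7/19.4 = 0.3969.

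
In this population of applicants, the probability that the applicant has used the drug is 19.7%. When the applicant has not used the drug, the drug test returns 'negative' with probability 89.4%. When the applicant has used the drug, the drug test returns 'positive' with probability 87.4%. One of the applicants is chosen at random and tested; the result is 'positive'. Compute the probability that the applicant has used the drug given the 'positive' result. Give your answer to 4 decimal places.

P(H | E) ≈ 0.6692

Write H for 'the applicant has used the drug'. Prior odds H:¬H = 0.197/0.803 = 0.24533. For the 'positive' outcome, the likelihood ratio is 0.874/0.106 = 8.2453.
Posterior odds = 0.24533 × 8.2453 = 2.0228, so P(H|E) = 2.0228/(1+2.0228) = 0.6692.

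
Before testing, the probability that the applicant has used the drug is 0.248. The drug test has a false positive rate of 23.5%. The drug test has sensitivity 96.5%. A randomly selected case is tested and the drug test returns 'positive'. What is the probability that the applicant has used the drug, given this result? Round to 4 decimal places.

Write H for 'the applicant has used the drug'. Prior odds H:¬H = 0.248/0.752 = 0.32979. For the 'positive' outcome, the likelihood ratio is 0.965/0.235 = 4.1064.
Posterior odds = 0.32979 × 4.1064 = 1.3542, so P(H|E) = 1.3542/(1+1.3542) = 0.5752.

P(H | E) ≈ 0.5752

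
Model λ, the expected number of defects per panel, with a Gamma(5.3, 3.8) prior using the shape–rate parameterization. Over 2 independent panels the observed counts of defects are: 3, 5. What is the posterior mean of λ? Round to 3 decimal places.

The Poisson likelihood adds the total count to the shape and the number of exposure periods to the rate. Here ∑xᵢ = 8 and n = 2, so shape 5.3→13.3 and rate 3.8→5.8.
E[λ | data] = 13.3/5.8 = 2.293.

Posterior mean ≈ 2.293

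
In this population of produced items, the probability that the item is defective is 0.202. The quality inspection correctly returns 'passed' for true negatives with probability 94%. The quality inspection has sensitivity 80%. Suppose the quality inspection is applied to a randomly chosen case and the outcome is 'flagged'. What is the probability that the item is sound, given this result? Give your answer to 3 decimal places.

Write H for 'the item is defective'. Prior odds H:¬H = 0.202/0.798 = 0.25313. For the 'flagged' outcome, the likelihood ratio is 0.8/0.06 = 13.333.
Posterior odds = 0.25313 × 13.333 = 3.3751, so P(H|E) = 3.3751/(1+3.3751) = 0.771. Then P(¬H|E) = 1 − 0.771 = 0.229.

P(¬H | E) ≈ 0.229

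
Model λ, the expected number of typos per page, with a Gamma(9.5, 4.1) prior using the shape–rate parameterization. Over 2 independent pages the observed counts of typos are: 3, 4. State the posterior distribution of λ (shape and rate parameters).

Posterior: Gamma(shape=16.5, rate=6.1)

Total count ∑xᵢ = 7 over n = 2 pages.
Gamma is conjugate to the Poisson likelihood: posterior is Gamma(shape = 9.5+7 = 16.5, rate = 4.1+2 = 6.1).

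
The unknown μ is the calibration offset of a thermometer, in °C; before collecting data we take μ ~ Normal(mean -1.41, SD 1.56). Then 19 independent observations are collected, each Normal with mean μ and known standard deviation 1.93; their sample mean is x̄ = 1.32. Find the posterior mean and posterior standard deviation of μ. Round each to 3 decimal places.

Posterior mean ≈ 1.116; posterior SD ≈ 0.426

Prior precision 1/τ₀² = 1/1.56² = 0.410914; data precision n/σ² = 19/1.93² = 5.10081.
Posterior precision = 0.410914 + 5.10081 = 5.51172, giving posterior SD = 1/√5.51172 = 0.426.
Posterior mean = (0.410914·-1.41 + 5.10081·1.32) / 5.51172 = 1.116.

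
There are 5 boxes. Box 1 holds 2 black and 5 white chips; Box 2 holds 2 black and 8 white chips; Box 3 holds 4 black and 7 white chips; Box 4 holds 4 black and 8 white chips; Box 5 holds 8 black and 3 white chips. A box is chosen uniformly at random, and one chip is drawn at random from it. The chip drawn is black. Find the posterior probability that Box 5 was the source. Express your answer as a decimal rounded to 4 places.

Posterior probability ≈ 0.3808

Tabulate prior·likelihood by source: [1] prior 0.2, lik 0.2857, product 0.05714; [2] prior 0.2, lik 0.2, product 0.04000; [3] prior 0.2, lik 0.3636, product 0.07273; [4] prior 0.2, lik 0.3333, product 0.06667; [5] prior 0.2, lik 0.7273, product 0.1455.
Normalizing constant = 0.38199; the posterior for Box 5 is its product over the sum, 0.1455/0.38199 = 0.3808.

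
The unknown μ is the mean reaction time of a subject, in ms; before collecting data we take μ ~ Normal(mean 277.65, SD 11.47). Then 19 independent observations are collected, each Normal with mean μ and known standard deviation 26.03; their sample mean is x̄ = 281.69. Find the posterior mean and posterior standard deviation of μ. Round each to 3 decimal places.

Posterior mean ≈ 280.828; posterior SD ≈ 5.297

Prior precision 1/τ₀² = 1/11.47² = 0.00760104; data precision n/σ² = 19/26.03² = 0.0280418.
Posterior precision = 0.00760104 + 0.0280418 = 0.0356428, giving posterior SD = 1/√0.0356428 = 5.297.
Posterior mean = (0.00760104·277.65 + 0.0280418·281.69) / 0.0356428 = 280.828.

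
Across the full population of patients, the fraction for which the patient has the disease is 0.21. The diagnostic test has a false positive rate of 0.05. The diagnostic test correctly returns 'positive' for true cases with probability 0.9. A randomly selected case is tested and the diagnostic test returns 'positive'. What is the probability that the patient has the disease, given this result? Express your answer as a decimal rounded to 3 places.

P(H | E) ≈ 0.827

Let H be the event that the patient has the disease. P(H) = 0.21, so P(¬H) = 0.79. With E the 'positive' result, P(E|H) = 0.9 and P(E|¬H) = 0.05.
P(E) = 0.9·0.21 + 0.05·0.79 = 0.18900 + 0.039500 = 0.22850.
By Bayes' theorem, P(H|E) = 0.18900 / 0.22850 = 0.827.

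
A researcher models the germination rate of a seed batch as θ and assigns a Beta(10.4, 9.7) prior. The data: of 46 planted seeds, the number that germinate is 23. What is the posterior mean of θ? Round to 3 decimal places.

Posterior mean ≈ 0.505

The binomial likelihood is conjugate to the Beta prior: with 23 successes and 23 failures, the posterior is Beta(10.4+23, 9.7+23) = Beta(33.4, 32.7).
E[θ | data] = 33.4/(33.4+32.7) = 0.505.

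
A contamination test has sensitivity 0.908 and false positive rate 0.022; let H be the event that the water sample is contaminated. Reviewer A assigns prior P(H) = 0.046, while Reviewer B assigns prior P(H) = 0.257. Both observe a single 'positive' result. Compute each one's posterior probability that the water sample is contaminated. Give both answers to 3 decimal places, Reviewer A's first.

Reviewer A: 0.666; Reviewer B: 0.935

The likelihood ratio for a 'positive' result is 0.908/0.022 = 41.273.
Reviewer A: prior odds 0.046/0.954 = 0.048218; posterior odds 1.9901; posterior probability 0.666.
Reviewer B: prior odds 0.257/0.743 = 0.34590; posterior odds 14.276; posterior probability 0.935.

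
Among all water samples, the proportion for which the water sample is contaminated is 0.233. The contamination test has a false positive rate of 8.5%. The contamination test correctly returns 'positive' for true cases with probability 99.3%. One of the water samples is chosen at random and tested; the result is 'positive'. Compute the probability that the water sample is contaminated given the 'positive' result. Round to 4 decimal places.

Write H for 'the water sample is contaminated'. Prior odds H:¬H = 0.233/0.767 = 0.30378. For the 'positive' outcome, the likelihood ratio is 0.993/0.085 = 11.682.
Posterior odds = 0.30378 × 11.682 = 3.5489, so P(H|E) = 3.5489/(1+3.5489) = 0.7802.

P(H | E) ≈ 0.7802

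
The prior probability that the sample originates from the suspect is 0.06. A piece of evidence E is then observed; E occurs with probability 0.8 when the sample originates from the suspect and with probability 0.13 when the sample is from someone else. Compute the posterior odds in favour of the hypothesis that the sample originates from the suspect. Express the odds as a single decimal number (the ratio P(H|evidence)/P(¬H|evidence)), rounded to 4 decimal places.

Posterior odds ≈ 0.3928

Prior odds = 0.06/(1−0.06) = 0.063830. In log-odds, ln(0.063830) = -2.7515.
Add log likelihood ratio: ln(6.1538) = 1.8171.
Posterior log-odds = -0.93446, so posterior odds = exp(-0.93446) = 0.39280.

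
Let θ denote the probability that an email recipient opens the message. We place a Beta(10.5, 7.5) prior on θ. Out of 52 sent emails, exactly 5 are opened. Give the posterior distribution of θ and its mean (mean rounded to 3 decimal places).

The binomial likelihood is conjugate to the Beta prior: with 5 successes and 47 failures, the posterior is Beta(10.5+5, 7.5+47) = Beta(15.5, 54.5).
E[θ | data] = 15.5/(15.5+54.5) = 0.221.

Posterior: Beta(15.5, 54.5); mean ≈ 0.221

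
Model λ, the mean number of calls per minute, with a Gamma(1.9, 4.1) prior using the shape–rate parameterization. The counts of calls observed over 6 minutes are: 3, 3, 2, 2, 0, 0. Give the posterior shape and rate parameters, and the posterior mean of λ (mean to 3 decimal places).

The Poisson likelihood adds the total count to the shape and the number of exposure periods to the rate. Here ∑xᵢ = 10 and n = 6, so shape 1.9→11.9 and rate 4.1→10.1.
Posterior mean = shape/rate = 11.9/10.1 = 1.178.

Posterior: Gamma(shape=11.9, rate=10.1); mean ≈ 1.178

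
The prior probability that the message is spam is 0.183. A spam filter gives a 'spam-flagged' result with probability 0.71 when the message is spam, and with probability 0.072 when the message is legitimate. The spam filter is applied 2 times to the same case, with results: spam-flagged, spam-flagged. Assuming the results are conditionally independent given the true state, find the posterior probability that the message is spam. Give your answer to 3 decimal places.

Posterior P(H) ≈ 0.956

Let H be the event that the message is spam; start with P(H) = 0.183. P('spam-flagged'|H) = 0.71, P('spam-flagged'|¬H) = 0.072.
Update on result 1 ('spam-flagged'): P(H) ← 0.71·0.1830 / (0.71·0.1830 + 0.072·0.8170) = 0.12993/0.18875 = 0.6884.
Update on result 2 ('spam-flagged'): P(H) ← 0.71·0.6884 / (0.71·0.6884 + 0.072·0.3116) = 0.48873/0.51117 = 0.9561.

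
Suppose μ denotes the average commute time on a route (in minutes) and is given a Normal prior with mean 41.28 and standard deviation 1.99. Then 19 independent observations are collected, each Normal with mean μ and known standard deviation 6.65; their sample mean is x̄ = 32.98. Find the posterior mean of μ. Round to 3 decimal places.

With known σ, the Normal prior is conjugate. Weight on the data is w = (n/σ²)/(n/σ² + 1/τ₀²) = 0.429646/(0.429646+0.252519) = 0.62983.
Posterior mean = w·x̄ + (1−w)·μ₀ = 0.62983·32.98 + 0.37017·41.28 = 36.052.

Posterior mean ≈ 36.052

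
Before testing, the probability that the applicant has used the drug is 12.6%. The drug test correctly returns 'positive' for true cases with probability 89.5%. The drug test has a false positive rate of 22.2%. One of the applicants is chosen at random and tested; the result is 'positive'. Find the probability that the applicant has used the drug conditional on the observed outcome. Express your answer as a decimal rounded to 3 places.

Write H for 'the applicant has used the drug'. Prior odds H:¬H = 0.126/0.874 = 0.14416. For the 'positive' outcome, the likelihood ratio is 0.895/0.222 = 4.0315.
Posterior odds = 0.14416 × 4.0315 = 0.58120, so P(H|E) = 0.58120/(1+0.58120) = 0.368.

P(H | E) ≈ 0.368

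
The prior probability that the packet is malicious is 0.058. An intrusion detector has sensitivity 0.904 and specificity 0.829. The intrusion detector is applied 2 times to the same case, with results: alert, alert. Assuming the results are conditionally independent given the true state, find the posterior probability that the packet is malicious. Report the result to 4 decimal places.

Let H be the event that the packet is malicious; start with P(H) = 0.058. P('alert'|H) = 0.904, P('alert'|¬H) = 0.171.
Update on result 1 ('alert'): P(H) ← 0.904·0.0580 / (0.904·0.0580 + 0.171·0.9420) = 0.052432/0.21351 = 0.2456.
Update on result 2 ('alert'): P(H) ← 0.904·0.2456 / (0.904·0.2456 + 0.171·0.7544) = 0.22199/0.35100 = 0.6325.

Posterior P(H) ≈ 0.6325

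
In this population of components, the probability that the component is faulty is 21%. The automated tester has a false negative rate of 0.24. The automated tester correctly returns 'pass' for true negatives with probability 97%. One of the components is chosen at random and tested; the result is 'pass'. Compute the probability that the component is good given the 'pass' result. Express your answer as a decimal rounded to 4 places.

P(¬H | E) ≈ 0.9383

Let H be the event that the component is faulty. P(H) = 0.21, so P(¬H) = 0.79. With E the 'pass' result, P(E|H) = 0.24 and P(E|¬H) = 0.97.
P(E) = 0.24·0.21 + 0.97·0.79 = 0.050400 + 0.76630 = 0.81670.
By Bayes' theorem, P(H|E) = 0.050400 / 0.81670 = 0.0617. Hence P(¬H|E) = 1 − 0.0617 = 0.9383.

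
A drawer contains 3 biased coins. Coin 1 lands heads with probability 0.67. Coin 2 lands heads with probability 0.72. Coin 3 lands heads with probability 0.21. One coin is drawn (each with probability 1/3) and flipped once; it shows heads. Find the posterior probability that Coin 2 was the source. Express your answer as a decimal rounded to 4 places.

P(heads|C1) = 0.67; P(heads|C2) = 0.72; P(heads|C3) = 0.21.
Prior × likelihood for each source: 0.333333·0.67=0.2233, 0.333333·0.72=0.2400, 0.333333·0.21=0.07000. Summing gives P(heads) = 0.53333.
P(Coin 2 | heads) = 0.2400 / 0.53333 = 0.4500.

Posterior probability ≈ 0.4500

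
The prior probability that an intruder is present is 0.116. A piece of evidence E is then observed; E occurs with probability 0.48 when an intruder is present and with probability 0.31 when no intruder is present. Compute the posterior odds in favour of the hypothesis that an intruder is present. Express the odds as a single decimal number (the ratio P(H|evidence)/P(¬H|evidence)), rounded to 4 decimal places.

Posterior odds ≈ 0.2032

Prior odds = 0.116/(1−0.116) = 0.13122.
Likelihood ratio for E = 0.48/0.31 = 1.5484.
Posterior odds = prior odds × LR = 0.20318.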